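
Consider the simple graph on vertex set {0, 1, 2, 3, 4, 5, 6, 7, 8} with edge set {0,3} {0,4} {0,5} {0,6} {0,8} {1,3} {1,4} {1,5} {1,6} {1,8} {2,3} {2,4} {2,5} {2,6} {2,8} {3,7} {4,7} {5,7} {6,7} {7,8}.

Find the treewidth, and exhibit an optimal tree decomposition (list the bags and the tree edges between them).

The largest bag has 5 vertices, giving width 4; this decomposition certifies tw(G) ≤ 4. For the lower bound: the 5 vertex sets {2,3}, {0,6}, {7,8}, {1}, {5} are disjoint, each induces a connected subgraph, and every pair is joined by at least one edge of G. Contracting each set to a single vertex therefore yields K_{5} as a minor, and since treewidth is minor-monotone, tw(G) ≥ tw(K_{5}) = 4. The upper and lower bounds meet at 4, so that is the treewidth.

Treewidth 4.
Bags: B1 = {0, 1, 2, 3, 7}  B2 = {0, 1, 2, 6, 7}  B3 = {0, 1, 2, 7, 8}  B4 = {0, 1, 2, 5, 7}  B5 = {0, 1, 2, 4, 7}
Tree: B1–B2, B2–B3, B3–B4, B4–B5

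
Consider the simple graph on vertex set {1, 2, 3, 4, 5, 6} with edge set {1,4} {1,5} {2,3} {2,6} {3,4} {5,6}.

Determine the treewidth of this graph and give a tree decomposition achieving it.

Treewidth 2.
One optimal decomposition is:
Bags: B1 = {1, 3, 4}  B2 = {1, 2, 3}  B3 = {1, 2, 6}  B4 = {1, 5, 6}
Tree: B1–B2, B2–B3, B3–B4

Each bag holds 3 vertices, so the decomposition has width 2, which upper-bounds the treewidth. Since 1–4–3–2–6–5–1 is a cycle in G, G is not acyclic. Forests are exactly the graphs of treewidth ≤ 1, so tw(G) ≥ 2. Hence tw(G) = 2 exactly.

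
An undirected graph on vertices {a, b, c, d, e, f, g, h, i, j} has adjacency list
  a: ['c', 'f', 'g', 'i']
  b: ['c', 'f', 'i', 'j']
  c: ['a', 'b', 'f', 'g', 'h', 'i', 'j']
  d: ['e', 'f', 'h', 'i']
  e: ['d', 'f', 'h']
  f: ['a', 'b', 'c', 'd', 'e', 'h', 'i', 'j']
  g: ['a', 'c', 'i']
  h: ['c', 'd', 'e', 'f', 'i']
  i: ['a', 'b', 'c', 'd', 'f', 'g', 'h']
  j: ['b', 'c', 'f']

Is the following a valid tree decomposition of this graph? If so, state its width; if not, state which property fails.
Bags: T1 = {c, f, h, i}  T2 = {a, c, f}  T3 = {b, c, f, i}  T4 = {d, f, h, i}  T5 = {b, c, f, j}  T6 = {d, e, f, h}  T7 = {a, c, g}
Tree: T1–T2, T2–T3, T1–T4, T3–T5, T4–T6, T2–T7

No — edge (i,a) lies in no bag.

A tree decomposition must satisfy three properties: every vertex lies in some bag; for every edge, both endpoints lie together in some bag; and for every vertex, the bags containing it form a connected subtree. Here edge (i,a) lies in no bag, so the decomposition is invalid.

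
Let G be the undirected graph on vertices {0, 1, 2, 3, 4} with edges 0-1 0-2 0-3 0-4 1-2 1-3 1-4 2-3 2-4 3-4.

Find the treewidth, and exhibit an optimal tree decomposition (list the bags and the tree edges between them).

Treewidth 4.
One optimal decomposition is:
Bags: B1 = {0, 1, 2, 3, 4}
Tree: (single bag)

A single bag containing all 5 vertices is trivially a valid decomposition of width 4. For the lower bound, the 5 vertices {0, 1, 2, 3, 4} are pairwise adjacent, and any tree decomposition puts a clique entirely inside one bag — forcing width ≥ 4. Therefore the treewidth is 4.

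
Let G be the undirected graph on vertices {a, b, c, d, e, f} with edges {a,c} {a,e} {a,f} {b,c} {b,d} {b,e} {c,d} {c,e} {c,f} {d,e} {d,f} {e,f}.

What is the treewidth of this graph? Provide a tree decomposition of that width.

Each bag holds 4 vertices, so the decomposition has width 3, which upper-bounds the treewidth. Conversely, {c, d, e, f} is a clique of size 4, and the vertices of any clique must share a bag in every tree decomposition; so some bag has ≥ 4 vertices and tw(G) ≥ 3. Combining the bounds, tw(G) = 3.

Treewidth 3.
One optimal decomposition is:
Bags: B1 = {a, c, e, f}  B2 = {c, d, e, f}  B3 = {b, c, d, e}
Tree: B1–B2, B2–B3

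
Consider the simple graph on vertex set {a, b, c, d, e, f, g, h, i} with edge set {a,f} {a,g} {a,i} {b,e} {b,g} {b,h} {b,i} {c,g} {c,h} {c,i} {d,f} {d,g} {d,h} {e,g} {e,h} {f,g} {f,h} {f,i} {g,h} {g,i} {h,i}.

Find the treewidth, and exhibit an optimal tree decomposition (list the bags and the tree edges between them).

Each bag holds 4 vertices, so the decomposition has width 3, which upper-bounds the treewidth. On the other hand G contains the 4-clique {d, f, g, h}. A clique must lie in a single bag of any decomposition, so no decomposition can have width below 3. The upper and lower bounds meet at 3, so that is the treewidth.

Treewidth 3.
Bags: B1 = {f, g, h, i}  B2 = {a, f, g, i}  B3 = {b, g, h, i}  B4 = {d, f, g, h}  B5 = {c, g, h, i}  B6 = {b, e, g, h}
Tree: B1–B2, B1–B3, B1–B4, B1–B5, B3–B6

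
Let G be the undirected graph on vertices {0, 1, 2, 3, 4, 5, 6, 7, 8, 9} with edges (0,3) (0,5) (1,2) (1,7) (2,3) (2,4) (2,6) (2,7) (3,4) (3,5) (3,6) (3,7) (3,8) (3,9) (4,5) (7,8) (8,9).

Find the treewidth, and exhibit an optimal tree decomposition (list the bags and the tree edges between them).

Every bag has size at most 3, so the width is 3 − 1 = 2 and tw(G) ≤ 2. For the lower bound, the 3 vertices {1, 2, 7} are pairwise adjacent, and any tree decomposition puts a clique entirely inside one bag — forcing width ≥ 2. Therefore the treewidth is 2.

Treewidth 2.
One such decomposition:
Bags: B1 = {2, 3, 7}  B2 = {3, 7, 8}  B3 = {2, 3, 4}  B4 = {2, 3, 6}  B5 = {1, 2, 7}  B6 = {3, 8, 9}  B7 = {3, 4, 5}  B8 = {0, 3, 5}
Tree: B1–B2, B1–B3, B1–B4, B1–B5, B2–B6, B3–B7, B7–B8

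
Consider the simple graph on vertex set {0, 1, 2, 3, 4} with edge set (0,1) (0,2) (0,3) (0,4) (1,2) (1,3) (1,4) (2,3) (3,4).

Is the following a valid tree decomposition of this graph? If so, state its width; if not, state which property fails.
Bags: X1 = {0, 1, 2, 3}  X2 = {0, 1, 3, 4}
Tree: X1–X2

Yes; width 3.

Vertex coverage: the bags together contain {0, 1, 2, 3, 4}, the full vertex set. Edge coverage: each edge of G has both endpoints in at least one bag. Running intersection: for every vertex, the bags containing it form a connected subtree. All three properties hold, so this is a valid tree decomposition of width max|bag| − 1 = 3, and hence tw(G) ≤ 3.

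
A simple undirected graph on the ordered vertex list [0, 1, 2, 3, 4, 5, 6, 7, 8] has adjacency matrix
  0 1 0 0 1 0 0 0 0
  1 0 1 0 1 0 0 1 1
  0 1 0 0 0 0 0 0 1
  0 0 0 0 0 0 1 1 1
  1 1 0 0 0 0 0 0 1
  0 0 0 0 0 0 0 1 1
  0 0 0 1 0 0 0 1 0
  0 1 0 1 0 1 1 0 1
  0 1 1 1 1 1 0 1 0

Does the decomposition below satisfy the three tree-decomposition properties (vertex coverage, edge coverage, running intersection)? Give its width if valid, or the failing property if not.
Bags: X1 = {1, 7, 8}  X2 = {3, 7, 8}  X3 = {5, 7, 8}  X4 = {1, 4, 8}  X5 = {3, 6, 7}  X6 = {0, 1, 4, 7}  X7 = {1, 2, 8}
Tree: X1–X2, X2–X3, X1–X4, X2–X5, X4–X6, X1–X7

No — bags containing vertex 7 are not connected in the tree.

A tree decomposition must satisfy three properties: every vertex lies in some bag; for every edge, both endpoints lie together in some bag; and for every vertex, the bags containing it form a connected subtree. Here bags containing vertex 7 are not connected in the tree, so the decomposition is invalid.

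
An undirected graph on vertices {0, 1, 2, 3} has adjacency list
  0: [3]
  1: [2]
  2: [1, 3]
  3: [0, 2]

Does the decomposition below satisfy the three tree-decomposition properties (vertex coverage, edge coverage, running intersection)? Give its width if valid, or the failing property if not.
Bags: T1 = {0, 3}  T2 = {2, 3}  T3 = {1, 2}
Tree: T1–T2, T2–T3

Yes; width 1.

Every vertex of G appears in some bag (union = {0, 1, 2, 3}); every edge is covered by a bag; and for each vertex v the set of bags containing v is connected in the bag tree. The decomposition is therefore valid. The largest bag has 2 vertices, so the width is 1.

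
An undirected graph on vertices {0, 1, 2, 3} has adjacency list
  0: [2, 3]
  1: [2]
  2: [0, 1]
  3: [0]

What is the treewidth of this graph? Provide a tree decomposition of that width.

Each bag holds 2 vertices, so the decomposition has width 1, which upper-bounds the treewidth. G has an edge, so its treewidth is at least 1. Combining the bounds, tw(G) = 1.

Treewidth 1.
One such decomposition:
Bags: B1 = {0, 2}  B2 = {1, 2}  B3 = {0, 3}
Tree: B1–B2, B1–B3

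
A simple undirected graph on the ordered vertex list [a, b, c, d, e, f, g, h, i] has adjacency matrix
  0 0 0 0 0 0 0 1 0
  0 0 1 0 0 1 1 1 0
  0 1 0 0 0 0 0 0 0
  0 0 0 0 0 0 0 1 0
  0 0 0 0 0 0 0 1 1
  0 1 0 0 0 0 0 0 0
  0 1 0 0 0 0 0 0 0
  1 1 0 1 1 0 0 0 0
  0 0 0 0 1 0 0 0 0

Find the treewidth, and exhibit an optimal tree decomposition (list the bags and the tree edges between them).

Treewidth 1.
One such decomposition:
Bags: B1 = {d, h}  B2 = {e, h}  B3 = {b, h}  B4 = {b, g}  B5 = {e, i}  B6 = {b, c}  B7 = {a, h}  B8 = {b, f}
Tree: B1–B2, B2–B3, B3–B4, B2–B5, B4–B6, B1–B7, B3–B8

The largest bag has 2 vertices, giving width 1; this decomposition certifies tw(G) ≤ 1. Any graph with an edge has treewidth ≥ 1, and G has the edge d–h. The upper and lower bounds meet at 1, so that is the treewidth.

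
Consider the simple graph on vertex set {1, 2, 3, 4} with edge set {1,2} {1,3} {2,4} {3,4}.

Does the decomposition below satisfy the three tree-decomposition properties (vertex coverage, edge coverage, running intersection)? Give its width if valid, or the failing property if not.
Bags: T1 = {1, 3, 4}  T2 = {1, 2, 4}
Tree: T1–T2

Yes; width 2.

Every vertex of G appears in some bag (union = {1, 2, 3, 4}); every edge is covered by a bag; and for each vertex v the set of bags containing v is connected in the bag tree. The decomposition is therefore valid. The largest bag has 3 vertices, so the width is 2.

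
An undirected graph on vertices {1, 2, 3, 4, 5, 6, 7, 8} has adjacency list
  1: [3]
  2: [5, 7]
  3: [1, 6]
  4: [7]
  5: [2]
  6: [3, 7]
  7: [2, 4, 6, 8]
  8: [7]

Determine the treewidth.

1

A width-1 tree decomposition is:
Bags: B1 = {2, 5}  B2 = {2, 7}  B3 = {6, 7}  B4 = {7, 8}  B5 = {3, 6}  B6 = {1, 3}  B7 = {4, 7}
Tree: B1–B2, B2–B3, B2–B4, B3–B5, B5–B6, B3–B7
The largest bag has 2 vertices, giving width 1; this decomposition certifies tw(G) ≤ 1. Any graph with an edge has treewidth ≥ 1, and G has the edge 5–2. The upper and lower bounds meet at 1, so that is the treewidth.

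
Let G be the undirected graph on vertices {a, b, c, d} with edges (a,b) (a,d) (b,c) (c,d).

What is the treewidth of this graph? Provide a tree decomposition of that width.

Treewidth 2.
Bags: B1 = {a, b, c}  B2 = {a, c, d}
Tree: B1–B2

The largest bag has 3 vertices, giving width 2; this decomposition certifies tw(G) ≤ 2. For the lower bound, G contains the cycle a–b–c–d–a, so G is not a forest; only forests have treewidth ≤ 1, hence tw(G) ≥ 2. Therefore the treewidth is 2.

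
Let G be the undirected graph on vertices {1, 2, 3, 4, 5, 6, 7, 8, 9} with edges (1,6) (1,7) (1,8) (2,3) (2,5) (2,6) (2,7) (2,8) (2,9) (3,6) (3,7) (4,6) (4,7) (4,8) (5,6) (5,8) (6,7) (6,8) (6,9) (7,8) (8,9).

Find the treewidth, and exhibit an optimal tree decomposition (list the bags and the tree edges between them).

Treewidth 3.
One optimal decomposition is:
Bags: B1 = {2, 6, 7, 8}  B2 = {1, 6, 7, 8}  B3 = {2, 3, 6, 7}  B4 = {2, 5, 6, 8}  B5 = {4, 6, 7, 8}  B6 = {2, 6, 8, 9}
Tree: B1–B2, B1–B3, B1–B4, B1–B5, B1–B6

Every bag has size at most 4, so the width is 4 − 1 = 3 and tw(G) ≤ 3. For the lower bound, the 4 vertices {1, 6, 7, 8} are pairwise adjacent, and any tree decomposition puts a clique entirely inside one bag — forcing width ≥ 3. Hence tw(G) = 3 exactly.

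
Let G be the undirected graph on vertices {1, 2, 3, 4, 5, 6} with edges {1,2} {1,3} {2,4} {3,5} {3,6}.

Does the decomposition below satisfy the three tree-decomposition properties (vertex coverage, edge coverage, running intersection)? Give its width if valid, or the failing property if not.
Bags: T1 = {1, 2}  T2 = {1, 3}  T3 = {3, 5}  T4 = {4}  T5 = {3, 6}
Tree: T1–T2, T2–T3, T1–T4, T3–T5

No — edge (2,4) lies in no bag.

A tree decomposition must satisfy three properties: every vertex lies in some bag; for every edge, both endpoints lie together in some bag; and for every vertex, the bags containing it form a connected subtree. Here edge (2,4) lies in no bag, so the decomposition is invalid.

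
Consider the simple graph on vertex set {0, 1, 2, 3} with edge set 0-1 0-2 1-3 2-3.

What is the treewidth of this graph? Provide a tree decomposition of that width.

Every bag has size at most 3, so the width is 3 − 1 = 2 and tw(G) ≤ 2. The edges 1–0–2–3–1 form a cycle, so G is not a tree and its treewidth is at least 2. Hence tw(G) = 2 exactly.

Treewidth 2.
One such decomposition:
Bags: B1 = {0, 1, 2}  B2 = {1, 2, 3}
Tree: B1–B2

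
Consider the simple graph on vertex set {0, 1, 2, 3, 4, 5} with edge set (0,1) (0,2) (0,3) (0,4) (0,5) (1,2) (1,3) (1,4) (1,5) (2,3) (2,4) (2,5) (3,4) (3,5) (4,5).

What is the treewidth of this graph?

5

A width-5 tree decomposition is:
Bags: B1 = {0, 1, 2, 3, 4, 5}
Tree: (single bag)
With just one bag of size 6, the width is 6 − 1 = 5, so tw(G) ≤ 5. On the other hand G contains the 6-clique {0, 1, 2, 3, 4, 5}. A clique must lie in a single bag of any decomposition, so no decomposition can have width below 5. Hence tw(G) = 5 exactly.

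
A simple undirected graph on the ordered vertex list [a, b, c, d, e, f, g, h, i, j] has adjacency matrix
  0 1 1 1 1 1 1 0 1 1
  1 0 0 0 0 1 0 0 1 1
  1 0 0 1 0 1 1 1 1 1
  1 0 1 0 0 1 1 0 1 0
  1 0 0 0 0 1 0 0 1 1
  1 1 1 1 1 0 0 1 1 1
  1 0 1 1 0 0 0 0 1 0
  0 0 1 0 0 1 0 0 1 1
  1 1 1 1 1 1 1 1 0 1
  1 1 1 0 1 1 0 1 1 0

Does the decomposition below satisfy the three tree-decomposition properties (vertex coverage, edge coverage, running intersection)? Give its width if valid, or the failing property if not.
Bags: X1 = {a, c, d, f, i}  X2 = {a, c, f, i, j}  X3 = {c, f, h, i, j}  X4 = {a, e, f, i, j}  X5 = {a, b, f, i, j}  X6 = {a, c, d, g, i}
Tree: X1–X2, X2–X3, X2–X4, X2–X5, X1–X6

Yes; width 4.

Vertex coverage: the bags together contain {a, b, c, d, e, f, g, h, i, j}, the full vertex set. Edge coverage: each edge of G has both endpoints in at least one bag. Running intersection: for every vertex, the bags containing it form a connected subtree. All three properties hold, so this is a valid tree decomposition of width max|bag| − 1 = 4, and hence tw(G) ≤ 4.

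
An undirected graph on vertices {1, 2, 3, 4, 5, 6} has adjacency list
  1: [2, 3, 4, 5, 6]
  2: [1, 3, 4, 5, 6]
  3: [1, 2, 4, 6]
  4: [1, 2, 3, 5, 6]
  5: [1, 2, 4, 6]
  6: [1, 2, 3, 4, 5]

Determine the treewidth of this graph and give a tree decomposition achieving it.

Treewidth 4.
One optimal decomposition is:
Bags: B1 = {1, 2, 3, 4, 6}  B2 = {1, 2, 4, 5, 6}
Tree: B1–B2

Each bag holds 5 vertices, so the decomposition has width 4, which upper-bounds the treewidth. Conversely, {1, 2, 3, 4, 6} is a clique of size 5, and the vertices of any clique must share a bag in every tree decomposition; so some bag has ≥ 5 vertices and tw(G) ≥ 4. Hence tw(G) = 4 exactly.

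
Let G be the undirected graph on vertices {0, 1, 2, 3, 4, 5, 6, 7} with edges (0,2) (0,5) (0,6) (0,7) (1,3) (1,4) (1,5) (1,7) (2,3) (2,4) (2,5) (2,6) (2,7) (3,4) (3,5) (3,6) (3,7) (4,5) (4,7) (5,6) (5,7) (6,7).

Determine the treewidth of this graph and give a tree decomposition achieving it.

Each bag holds 5 vertices, so the decomposition has width 4, which upper-bounds the treewidth. On the other hand G contains the 5-clique {1, 3, 4, 5, 7}. A clique must lie in a single bag of any decomposition, so no decomposition can have width below 4. The upper and lower bounds meet at 4, so that is the treewidth.

Treewidth 4.
Bags: B1 = {2, 3, 4, 5, 7}  B2 = {2, 3, 5, 6, 7}  B3 = {0, 2, 5, 6, 7}  B4 = {1, 3, 4, 5, 7}
Tree: B1–B2, B2–B3, B1–B4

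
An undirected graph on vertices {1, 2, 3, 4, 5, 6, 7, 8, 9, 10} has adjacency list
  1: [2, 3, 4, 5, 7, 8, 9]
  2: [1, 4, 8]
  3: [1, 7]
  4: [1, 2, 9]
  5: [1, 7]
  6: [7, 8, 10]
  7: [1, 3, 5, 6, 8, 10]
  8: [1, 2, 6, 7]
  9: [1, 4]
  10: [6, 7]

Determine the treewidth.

A width-2 tree decomposition is:
Bags: B1 = {1, 7, 8}  B2 = {6, 7, 8}  B3 = {1, 3, 7}  B4 = {1, 2, 8}  B5 = {1, 5, 7}  B6 = {1, 2, 4}  B7 = {1, 4, 9}  B8 = {6, 7, 10}
Tree: B1–B2, B1–B3, B1–B4, B1–B5, B4–B6, B6–B7, B2–B8
The largest bag has 3 vertices, giving width 2; this decomposition certifies tw(G) ≤ 2. For the lower bound, the 3 vertices {1, 4, 9} are pairwise adjacent, and any tree decomposition puts a clique entirely inside one bag — forcing width ≥ 2. Combining the bounds, tw(G) = 2.

2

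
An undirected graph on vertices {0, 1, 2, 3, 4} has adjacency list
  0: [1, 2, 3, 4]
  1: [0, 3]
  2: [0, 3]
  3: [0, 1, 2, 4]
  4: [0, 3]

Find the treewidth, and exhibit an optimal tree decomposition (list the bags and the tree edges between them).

The largest bag has 3 vertices, giving width 2; this decomposition certifies tw(G) ≤ 2. For the lower bound, the 3 vertices {0, 1, 3} are pairwise adjacent, and any tree decomposition puts a clique entirely inside one bag — forcing width ≥ 2. The upper and lower bounds meet at 2, so that is the treewidth.

Treewidth 2.
One optimal decomposition is:
Bags: B1 = {0, 3, 4}  B2 = {0, 1, 3}  B3 = {0, 2, 3}
Tree: B1–B2, B2–B3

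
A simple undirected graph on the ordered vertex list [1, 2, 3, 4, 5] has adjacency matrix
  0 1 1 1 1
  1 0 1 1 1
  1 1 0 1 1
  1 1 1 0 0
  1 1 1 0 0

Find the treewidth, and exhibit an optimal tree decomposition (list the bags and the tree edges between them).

Every bag has size at most 4, so the width is 4 − 1 = 3 and tw(G) ≤ 3. Conversely, {1, 2, 3, 4} is a clique of size 4, and the vertices of any clique must share a bag in every tree decomposition; so some bag has ≥ 4 vertices and tw(G) ≥ 3. Therefore the treewidth is 3.

Treewidth 3.
One such decomposition:
Bags: B1 = {1, 2, 3, 4}  B2 = {1, 2, 3, 5}
Tree: B1–B2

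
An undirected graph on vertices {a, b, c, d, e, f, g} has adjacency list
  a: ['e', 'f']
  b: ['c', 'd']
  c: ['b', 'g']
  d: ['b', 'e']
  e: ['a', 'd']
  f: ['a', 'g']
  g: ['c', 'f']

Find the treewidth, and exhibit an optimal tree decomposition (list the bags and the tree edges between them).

The largest bag has 3 vertices, giving width 2; this decomposition certifies tw(G) ≤ 2. The edges d–b–c–g–f–a–e–d form a cycle, so G is not a tree and its treewidth is at least 2. Hence tw(G) = 2 exactly.

Treewidth 2.
One optimal decomposition is:
Bags: B1 = {b, c, d}  B2 = {c, d, g}  B3 = {d, f, g}  B4 = {a, d, f}  B5 = {a, d, e}
Tree: B1–B2, B2–B3, B3–B4, B4–B5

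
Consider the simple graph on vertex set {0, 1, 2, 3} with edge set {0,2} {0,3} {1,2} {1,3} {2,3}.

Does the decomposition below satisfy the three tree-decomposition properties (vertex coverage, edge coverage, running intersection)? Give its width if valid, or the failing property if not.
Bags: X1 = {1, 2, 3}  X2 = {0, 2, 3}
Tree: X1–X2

Yes; width 2.

Vertex coverage: the bags together contain {0, 1, 2, 3}, the full vertex set. Edge coverage: each edge of G has both endpoints in at least one bag. Running intersection: for every vertex, the bags containing it form a connected subtree. All three properties hold, so this is a valid tree decomposition of width max|bag| − 1 = 2, and hence tw(G) ≤ 2.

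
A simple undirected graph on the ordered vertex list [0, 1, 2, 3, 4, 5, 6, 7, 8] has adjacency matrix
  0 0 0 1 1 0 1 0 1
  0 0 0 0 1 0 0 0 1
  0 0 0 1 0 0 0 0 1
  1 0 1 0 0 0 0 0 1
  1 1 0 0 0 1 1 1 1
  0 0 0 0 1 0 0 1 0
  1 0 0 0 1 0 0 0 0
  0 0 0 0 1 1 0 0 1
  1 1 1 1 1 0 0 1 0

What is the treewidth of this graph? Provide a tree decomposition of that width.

The largest bag has 3 vertices, giving width 2; this decomposition certifies tw(G) ≤ 2. Conversely, {2, 3, 8} is a clique of size 3, and the vertices of any clique must share a bag in every tree decomposition; so some bag has ≥ 3 vertices and tw(G) ≥ 2. Combining the bounds, tw(G) = 2.

Treewidth 2.
One such decomposition:
Bags: B1 = {0, 4, 6}  B2 = {0, 4, 8}  B3 = {0, 3, 8}  B4 = {2, 3, 8}  B5 = {1, 4, 8}  B6 = {4, 7, 8}  B7 = {4, 5, 7}
Tree: B1–B2, B2–B3, B3–B4, B2–B5, B2–B6, B6–B7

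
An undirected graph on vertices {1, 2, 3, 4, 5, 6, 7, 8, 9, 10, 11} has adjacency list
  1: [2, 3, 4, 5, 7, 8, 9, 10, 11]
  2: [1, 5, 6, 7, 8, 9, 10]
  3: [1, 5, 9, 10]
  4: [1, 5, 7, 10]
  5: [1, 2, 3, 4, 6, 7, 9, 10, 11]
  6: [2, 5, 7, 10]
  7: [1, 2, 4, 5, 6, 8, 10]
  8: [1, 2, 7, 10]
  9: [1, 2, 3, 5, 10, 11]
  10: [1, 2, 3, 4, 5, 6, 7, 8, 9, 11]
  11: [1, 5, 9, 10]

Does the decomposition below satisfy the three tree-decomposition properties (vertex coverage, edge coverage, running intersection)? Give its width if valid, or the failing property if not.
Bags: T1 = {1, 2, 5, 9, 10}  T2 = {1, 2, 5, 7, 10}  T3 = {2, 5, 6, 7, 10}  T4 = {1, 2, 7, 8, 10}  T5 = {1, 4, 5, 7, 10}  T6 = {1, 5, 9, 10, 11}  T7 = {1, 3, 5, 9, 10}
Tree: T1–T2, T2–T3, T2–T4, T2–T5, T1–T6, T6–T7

Every vertex of G appears in some bag (union = {1, 2, 3, 4, 5, 6, 7, 8, 9, 10, 11}); every edge is covered by a bag; and for each vertex v the set of bags containing v is connected in the bag tree. The decomposition is therefore valid. The largest bag has 5 vertices, so the width is 4.

Yes; width 4.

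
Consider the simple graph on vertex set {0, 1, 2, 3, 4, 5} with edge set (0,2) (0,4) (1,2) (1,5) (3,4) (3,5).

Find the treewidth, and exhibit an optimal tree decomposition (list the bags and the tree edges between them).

Treewidth 2.
Bags: B1 = {3, 4, 5}  B2 = {1, 4, 5}  B3 = {1, 2, 4}  B4 = {0, 2, 4}
Tree: B1–B2, B2–B3, B3–B4

The largest bag has 3 vertices, giving width 2; this decomposition certifies tw(G) ≤ 2. Since 4–3–5–1–2–0–4 is a cycle in G, G is not acyclic. Forests are exactly the graphs of treewidth ≤ 1, so tw(G) ≥ 2. Therefore the treewidth is 2.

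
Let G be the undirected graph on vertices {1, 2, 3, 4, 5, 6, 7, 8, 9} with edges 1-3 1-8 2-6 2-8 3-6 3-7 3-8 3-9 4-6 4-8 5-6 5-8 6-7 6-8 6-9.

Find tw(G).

2

A width-2 tree decomposition is:
Bags: B1 = {2, 6, 8}  B2 = {4, 6, 8}  B3 = {3, 6, 8}  B4 = {5, 6, 8}  B5 = {3, 6, 7}  B6 = {1, 3, 8}  B7 = {3, 6, 9}
Tree: B1–B2, B2–B3, B3–B4, B3–B5, B3–B6, B3–B7
The largest bag has 3 vertices, giving width 2; this decomposition certifies tw(G) ≤ 2. On the other hand G contains the 3-clique {1, 3, 8}. A clique must lie in a single bag of any decomposition, so no decomposition can have width below 2. Hence tw(G) = 2 exactly.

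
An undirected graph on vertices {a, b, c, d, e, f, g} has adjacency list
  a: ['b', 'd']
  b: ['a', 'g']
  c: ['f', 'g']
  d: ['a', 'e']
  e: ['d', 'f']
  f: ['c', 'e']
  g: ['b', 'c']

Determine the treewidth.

2

A width-2 tree decomposition is:
Bags: B1 = {a, b, g}  B2 = {a, d, g}  B3 = {d, e, g}  B4 = {e, f, g}  B5 = {c, f, g}
Tree: B1–B2, B2–B3, B3–B4, B4–B5
The largest bag has 3 vertices, giving width 2; this decomposition certifies tw(G) ≤ 2. Since g–b–a–d–e–f–c–g is a cycle in G, G is not acyclic. Forests are exactly the graphs of treewidth ≤ 1, so tw(G) ≥ 2. Combining the bounds, tw(G) = 2.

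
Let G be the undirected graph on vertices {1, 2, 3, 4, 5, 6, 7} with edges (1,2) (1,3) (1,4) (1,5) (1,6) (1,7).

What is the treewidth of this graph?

A width-1 tree decomposition is:
Bags: B1 = {1, 4}  B2 = {1, 5}  B3 = {1, 2}  B4 = {1, 7}  B5 = {1, 6}  B6 = {1, 3}
Tree: B1–B2, B2–B3, B1–B4, B2–B5, B4–B6
Every bag has size at most 2, so the width is 2 − 1 = 1 and tw(G) ≤ 1. Since G has at least one edge (e.g. 1–4), it is not an edgeless graph, so tw(G) ≥ 1. Therefore the treewidth is 1.

1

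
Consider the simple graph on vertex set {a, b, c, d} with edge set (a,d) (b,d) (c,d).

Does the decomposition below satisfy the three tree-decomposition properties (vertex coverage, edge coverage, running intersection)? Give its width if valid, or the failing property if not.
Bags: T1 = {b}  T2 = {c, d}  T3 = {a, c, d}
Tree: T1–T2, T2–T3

A tree decomposition must satisfy three properties: every vertex lies in some bag; for every edge, both endpoints lie together in some bag; and for every vertex, the bags containing it form a connected subtree. Here edge (d,b) lies in no bag, so the decomposition is invalid.

No — edge (d,b) lies in no bag.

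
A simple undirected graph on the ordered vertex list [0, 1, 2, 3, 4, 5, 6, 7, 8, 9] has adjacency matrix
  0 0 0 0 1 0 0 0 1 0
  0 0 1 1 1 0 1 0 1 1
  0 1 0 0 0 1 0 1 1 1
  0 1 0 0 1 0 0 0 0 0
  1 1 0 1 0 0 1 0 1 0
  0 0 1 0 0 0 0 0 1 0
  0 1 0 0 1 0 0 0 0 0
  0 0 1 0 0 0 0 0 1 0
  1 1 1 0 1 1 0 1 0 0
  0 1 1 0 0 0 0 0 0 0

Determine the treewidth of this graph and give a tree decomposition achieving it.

The largest bag has 3 vertices, giving width 2; this decomposition certifies tw(G) ≤ 2. On the other hand G contains the 3-clique {0, 4, 8}. A clique must lie in a single bag of any decomposition, so no decomposition can have width below 2. Therefore the treewidth is 2.

Treewidth 2.
One such decomposition:
Bags: B1 = {1, 2, 8}  B2 = {1, 4, 8}  B3 = {2, 5, 8}  B4 = {0, 4, 8}  B5 = {1, 2, 9}  B6 = {1, 4, 6}  B7 = {2, 7, 8}  B8 = {1, 3, 4}
Tree: B1–B2, B1–B3, B2–B4, B1–B5, B2–B6, B3–B7, B6–B8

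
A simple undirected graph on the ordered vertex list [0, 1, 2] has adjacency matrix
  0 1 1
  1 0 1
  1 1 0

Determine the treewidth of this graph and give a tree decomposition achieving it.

With just one bag of size 3, the width is 3 − 1 = 2, so tw(G) ≤ 2. For the lower bound, the 3 vertices {0, 1, 2} are pairwise adjacent, and any tree decomposition puts a clique entirely inside one bag — forcing width ≥ 2. Hence tw(G) = 2 exactly.

Treewidth 2.
Bags: B1 = {0, 1, 2}
Tree: (single bag)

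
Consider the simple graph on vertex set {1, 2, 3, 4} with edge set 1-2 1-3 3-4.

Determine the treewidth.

1

A width-1 tree decomposition is:
Bags: B1 = {3, 4}  B2 = {1, 3}  B3 = {1, 2}
Tree: B1–B2, B2–B3
Each bag holds 2 vertices, so the decomposition has width 1, which upper-bounds the treewidth. Any graph with an edge has treewidth ≥ 1, and G has the edge 4–3. Hence tw(G) = 1 exactly.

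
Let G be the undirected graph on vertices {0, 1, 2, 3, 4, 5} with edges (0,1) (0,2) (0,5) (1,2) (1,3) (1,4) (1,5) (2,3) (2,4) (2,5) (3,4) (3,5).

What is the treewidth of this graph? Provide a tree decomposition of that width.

Treewidth 3.
Bags: B1 = {1, 2, 3, 4}  B2 = {1, 2, 3, 5}  B3 = {0, 1, 2, 5}
Tree: B1–B2, B2–B3

The largest bag has 4 vertices, giving width 3; this decomposition certifies tw(G) ≤ 3. On the other hand G contains the 4-clique {0, 1, 2, 5}. A clique must lie in a single bag of any decomposition, so no decomposition can have width below 3. Hence tw(G) = 3 exactly.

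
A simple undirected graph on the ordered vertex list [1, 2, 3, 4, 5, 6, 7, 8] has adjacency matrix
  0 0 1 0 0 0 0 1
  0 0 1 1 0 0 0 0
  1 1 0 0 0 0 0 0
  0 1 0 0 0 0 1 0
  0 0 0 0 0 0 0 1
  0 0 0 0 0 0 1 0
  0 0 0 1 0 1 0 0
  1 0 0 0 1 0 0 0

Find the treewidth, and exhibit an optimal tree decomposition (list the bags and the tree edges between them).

The largest bag has 2 vertices, giving width 1; this decomposition certifies tw(G) ≤ 1. Since G has at least one edge (e.g. 6–7), it is not an edgeless graph, so tw(G) ≥ 1. The upper and lower bounds meet at 1, so that is the treewidth.

Treewidth 1.
One optimal decomposition is:
Bags: B1 = {6, 7}  B2 = {4, 7}  B3 = {2, 4}  B4 = {2, 3}  B5 = {1, 3}  B6 = {1, 8}  B7 = {5, 8}
Tree: B1–B2, B2–B3, B3–B4, B4–B5, B5–B6, B6–B7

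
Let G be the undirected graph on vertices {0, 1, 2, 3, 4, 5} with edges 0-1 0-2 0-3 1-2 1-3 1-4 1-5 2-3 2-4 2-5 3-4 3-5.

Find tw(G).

A width-3 tree decomposition is:
Bags: B1 = {1, 2, 3, 4}  B2 = {0, 1, 2, 3}  B3 = {1, 2, 3, 5}
Tree: B1–B2, B2–B3
Every bag has size at most 4, so the width is 4 − 1 = 3 and tw(G) ≤ 3. On the other hand G contains the 4-clique {0, 1, 2, 3}. A clique must lie in a single bag of any decomposition, so no decomposition can have width below 3. Therefore the treewidth is 3.

3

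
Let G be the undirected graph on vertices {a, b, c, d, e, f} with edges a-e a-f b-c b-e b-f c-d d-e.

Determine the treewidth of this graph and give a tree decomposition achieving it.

Each bag holds 3 vertices, so the decomposition has width 2, which upper-bounds the treewidth. The edges d–c–b–e–d form a cycle, so G is not a tree and its treewidth is at least 2. Combining the bounds, tw(G) = 2.

Treewidth 2.
One optimal decomposition is:
Bags: B1 = {c, d, e}  B2 = {b, c, e}  B3 = {a, b, e}  B4 = {a, b, f}
Tree: B1–B2, B2–B3, B3–B4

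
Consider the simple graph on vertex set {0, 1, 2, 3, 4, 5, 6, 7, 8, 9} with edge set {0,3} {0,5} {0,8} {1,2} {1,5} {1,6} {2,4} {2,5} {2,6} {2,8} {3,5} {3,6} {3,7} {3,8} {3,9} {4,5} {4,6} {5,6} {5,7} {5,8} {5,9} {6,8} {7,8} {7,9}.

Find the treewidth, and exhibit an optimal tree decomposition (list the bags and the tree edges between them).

Treewidth 3.
One optimal decomposition is:
Bags: B1 = {1, 2, 5, 6}  B2 = {2, 5, 6, 8}  B3 = {3, 5, 6, 8}  B4 = {3, 5, 7, 8}  B5 = {0, 3, 5, 8}  B6 = {3, 5, 7, 9}  B7 = {2, 4, 5, 6}
Tree: B1–B2, B2–B3, B3–B4, B3–B5, B4–B6, B2–B7

Every bag has size at most 4, so the width is 4 − 1 = 3 and tw(G) ≤ 3. On the other hand G contains the 4-clique {1, 2, 5, 6}. A clique must lie in a single bag of any decomposition, so no decomposition can have width below 3. Combining the bounds, tw(G) = 3.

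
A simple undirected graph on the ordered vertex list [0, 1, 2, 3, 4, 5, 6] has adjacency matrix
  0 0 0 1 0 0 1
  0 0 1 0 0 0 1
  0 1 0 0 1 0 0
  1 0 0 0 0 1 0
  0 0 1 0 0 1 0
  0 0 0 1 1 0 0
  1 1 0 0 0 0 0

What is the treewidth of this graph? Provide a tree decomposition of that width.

Treewidth 2.
Bags: B1 = {1, 2, 4}  B2 = {1, 4, 5}  B3 = {1, 3, 5}  B4 = {0, 1, 3}  B5 = {0, 1, 6}
Tree: B1–B2, B2–B3, B3–B4, B4–B5

The largest bag has 3 vertices, giving width 2; this decomposition certifies tw(G) ≤ 2. Since 1–2–4–5–3–0–6–1 is a cycle in G, G is not acyclic. Forests are exactly the graphs of treewidth ≤ 1, so tw(G) ≥ 2. Combining the bounds, tw(G) = 2.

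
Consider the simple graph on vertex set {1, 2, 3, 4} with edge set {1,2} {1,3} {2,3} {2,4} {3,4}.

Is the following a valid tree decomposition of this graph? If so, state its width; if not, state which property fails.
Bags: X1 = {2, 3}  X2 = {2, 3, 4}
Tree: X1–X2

A tree decomposition must satisfy three properties: every vertex lies in some bag; for every edge, both endpoints lie together in some bag; and for every vertex, the bags containing it form a connected subtree. Here vertex 1 appears in no bag, so the decomposition is invalid.

No — vertex 1 appears in no bag.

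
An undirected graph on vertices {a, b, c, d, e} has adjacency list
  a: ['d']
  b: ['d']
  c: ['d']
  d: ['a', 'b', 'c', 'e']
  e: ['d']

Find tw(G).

A width-1 tree decomposition is:
Bags: B1 = {c, d}  B2 = {b, d}  B3 = {a, d}  B4 = {d, e}
Tree: B1–B2, B1–B3, B2–B4
The largest bag has 2 vertices, giving width 1; this decomposition certifies tw(G) ≤ 1. Any graph with an edge has treewidth ≥ 1, and G has the edge d–c. Hence tw(G) = 1 exactly.

1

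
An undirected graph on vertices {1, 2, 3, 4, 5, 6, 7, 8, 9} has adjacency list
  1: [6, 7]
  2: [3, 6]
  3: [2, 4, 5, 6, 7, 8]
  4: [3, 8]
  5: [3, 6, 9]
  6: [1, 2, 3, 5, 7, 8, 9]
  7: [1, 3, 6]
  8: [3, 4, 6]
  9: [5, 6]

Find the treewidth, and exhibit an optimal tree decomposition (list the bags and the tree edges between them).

Treewidth 2.
One optimal decomposition is:
Bags: B1 = {3, 5, 6}  B2 = {2, 3, 6}  B3 = {3, 6, 8}  B4 = {3, 6, 7}  B5 = {5, 6, 9}  B6 = {3, 4, 8}  B7 = {1, 6, 7}
Tree: B1–B2, B1–B3, B1–B4, B1–B5, B3–B6, B4–B7

Each bag holds 3 vertices, so the decomposition has width 2, which upper-bounds the treewidth. On the other hand G contains the 3-clique {3, 4, 8}. A clique must lie in a single bag of any decomposition, so no decomposition can have width below 2. Hence tw(G) = 2 exactly.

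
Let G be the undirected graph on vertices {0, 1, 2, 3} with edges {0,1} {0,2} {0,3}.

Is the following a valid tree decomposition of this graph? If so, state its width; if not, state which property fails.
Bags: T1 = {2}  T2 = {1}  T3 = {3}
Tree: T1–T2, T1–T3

A tree decomposition must satisfy three properties: every vertex lies in some bag; for every edge, both endpoints lie together in some bag; and for every vertex, the bags containing it form a connected subtree. Here vertex 0 appears in no bag, so the decomposition is invalid.

No — vertex 0 appears in no bag.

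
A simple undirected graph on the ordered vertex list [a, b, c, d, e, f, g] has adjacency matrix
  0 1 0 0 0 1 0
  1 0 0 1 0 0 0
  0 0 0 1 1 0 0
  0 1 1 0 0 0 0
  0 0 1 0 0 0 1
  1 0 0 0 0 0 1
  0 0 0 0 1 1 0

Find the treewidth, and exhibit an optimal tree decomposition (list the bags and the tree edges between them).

Treewidth 2.
Bags: B1 = {a, b, d}  B2 = {a, d, f}  B3 = {d, f, g}  B4 = {d, e, g}  B5 = {c, d, e}
Tree: B1–B2, B2–B3, B3–B4, B4–B5

Every bag has size at most 3, so the width is 3 − 1 = 2 and tw(G) ≤ 2. For the lower bound, G contains the cycle d–b–a–f–g–e–c–d, so G is not a forest; only forests have treewidth ≤ 1, hence tw(G) ≥ 2. Hence tw(G) = 2 exactly.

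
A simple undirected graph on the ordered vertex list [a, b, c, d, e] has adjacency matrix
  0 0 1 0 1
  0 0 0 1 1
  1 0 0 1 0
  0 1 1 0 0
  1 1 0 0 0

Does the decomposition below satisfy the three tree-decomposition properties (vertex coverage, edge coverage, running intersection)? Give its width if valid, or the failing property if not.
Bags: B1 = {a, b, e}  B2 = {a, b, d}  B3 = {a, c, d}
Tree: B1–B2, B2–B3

Yes; width 2.

Every vertex of G appears in some bag (union = {a, b, c, d, e}); every edge is covered by a bag; and for each vertex v the set of bags containing v is connected in the bag tree. The decomposition is therefore valid. The largest bag has 3 vertices, so the width is 2.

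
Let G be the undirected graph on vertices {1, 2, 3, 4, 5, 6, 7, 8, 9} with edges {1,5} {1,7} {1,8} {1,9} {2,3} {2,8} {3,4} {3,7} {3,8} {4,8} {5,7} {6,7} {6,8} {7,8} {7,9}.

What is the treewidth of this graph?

A width-2 tree decomposition is:
Bags: B1 = {3, 7, 8}  B2 = {1, 7, 8}  B3 = {1, 5, 7}  B4 = {6, 7, 8}  B5 = {3, 4, 8}  B6 = {1, 7, 9}  B7 = {2, 3, 8}
Tree: B1–B2, B2–B3, B1–B4, B1–B5, B2–B6, B1–B7
Every bag has size at most 3, so the width is 3 − 1 = 2 and tw(G) ≤ 2. For the lower bound, the 3 vertices {2, 3, 8} are pairwise adjacent, and any tree decomposition puts a clique entirely inside one bag — forcing width ≥ 2. Therefore the treewidth is 2.

2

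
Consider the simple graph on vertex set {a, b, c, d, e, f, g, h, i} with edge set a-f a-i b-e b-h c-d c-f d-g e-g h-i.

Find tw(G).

2

A width-2 tree decomposition is:
Bags: B1 = {b, e, h}  B2 = {e, h, i}  B3 = {a, e, i}  B4 = {a, e, f}  B5 = {c, e, f}  B6 = {c, d, e}  B7 = {d, e, g}
Tree: B1–B2, B2–B3, B3–B4, B4–B5, B5–B6, B6–B7
The largest bag has 3 vertices, giving width 2; this decomposition certifies tw(G) ≤ 2. For the lower bound, G contains the cycle e–b–h–i–a–f–c–d–g–e, so G is not a forest; only forests have treewidth ≤ 1, hence tw(G) ≥ 2. Combining the bounds, tw(G) = 2.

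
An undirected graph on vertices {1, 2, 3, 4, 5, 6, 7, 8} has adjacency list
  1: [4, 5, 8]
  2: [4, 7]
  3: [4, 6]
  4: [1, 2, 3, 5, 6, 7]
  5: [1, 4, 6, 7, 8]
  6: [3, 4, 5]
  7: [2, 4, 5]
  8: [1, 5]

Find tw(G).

2

A width-2 tree decomposition is:
Bags: B1 = {3, 4, 6}  B2 = {4, 5, 6}  B3 = {1, 4, 5}  B4 = {4, 5, 7}  B5 = {1, 5, 8}  B6 = {2, 4, 7}
Tree: B1–B2, B2–B3, B3–B4, B3–B5, B4–B6
Each bag holds 3 vertices, so the decomposition has width 2, which upper-bounds the treewidth. Conversely, {1, 5, 8} is a clique of size 3, and the vertices of any clique must share a bag in every tree decomposition; so some bag has ≥ 3 vertices and tw(G) ≥ 2. Combining the bounds, tw(G) = 2.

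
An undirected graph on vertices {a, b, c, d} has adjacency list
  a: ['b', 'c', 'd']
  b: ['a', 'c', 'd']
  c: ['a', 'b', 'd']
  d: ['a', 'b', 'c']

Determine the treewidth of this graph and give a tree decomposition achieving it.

With just one bag of size 4, the width is 4 − 1 = 3, so tw(G) ≤ 3. Conversely, {a, b, c, d} is a clique of size 4, and the vertices of any clique must share a bag in every tree decomposition; so some bag has ≥ 4 vertices and tw(G) ≥ 3. The upper and lower bounds meet at 3, so that is the treewidth.

Treewidth 3.
One such decomposition:
Bags: B1 = {a, b, c, d}
Tree: (single bag)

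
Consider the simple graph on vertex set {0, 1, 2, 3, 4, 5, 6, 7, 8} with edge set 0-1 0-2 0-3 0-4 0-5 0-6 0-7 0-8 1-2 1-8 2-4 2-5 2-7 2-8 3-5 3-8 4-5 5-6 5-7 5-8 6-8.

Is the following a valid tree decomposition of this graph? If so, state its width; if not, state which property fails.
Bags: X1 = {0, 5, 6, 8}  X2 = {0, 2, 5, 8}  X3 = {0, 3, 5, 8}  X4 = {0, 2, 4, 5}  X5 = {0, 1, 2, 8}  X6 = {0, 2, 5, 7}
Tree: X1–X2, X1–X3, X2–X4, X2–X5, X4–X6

Yes; width 3.

Every vertex of G appears in some bag (union = {0, 1, 2, 3, 4, 5, 6, 7, 8}); every edge is covered by a bag; and for each vertex v the set of bags containing v is connected in the bag tree. The decomposition is therefore valid. The largest bag has 4 vertices, so the width is 3.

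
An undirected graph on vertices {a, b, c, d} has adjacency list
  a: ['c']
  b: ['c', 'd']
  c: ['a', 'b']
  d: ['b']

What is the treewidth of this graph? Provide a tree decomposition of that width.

Treewidth 1.
Bags: B1 = {a, c}  B2 = {b, c}  B3 = {b, d}
Tree: B1–B2, B2–B3

Each bag holds 2 vertices, so the decomposition has width 1, which upper-bounds the treewidth. Any graph with an edge has treewidth ≥ 1, and G has the edge a–c. Hence tw(G) = 1 exactly.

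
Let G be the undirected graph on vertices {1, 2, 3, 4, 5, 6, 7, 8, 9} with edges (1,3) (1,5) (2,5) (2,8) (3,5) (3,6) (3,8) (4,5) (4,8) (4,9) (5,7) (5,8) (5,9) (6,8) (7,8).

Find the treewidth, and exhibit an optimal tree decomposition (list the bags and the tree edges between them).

Treewidth 2.
Bags: B1 = {3, 6, 8}  B2 = {3, 5, 8}  B3 = {2, 5, 8}  B4 = {5, 7, 8}  B5 = {4, 5, 8}  B6 = {4, 5, 9}  B7 = {1, 3, 5}
Tree: B1–B2, B2–B3, B3–B4, B2–B5, B5–B6, B2–B7

Every bag has size at most 3, so the width is 3 − 1 = 2 and tw(G) ≤ 2. On the other hand G contains the 3-clique {2, 5, 8}. A clique must lie in a single bag of any decomposition, so no decomposition can have width below 2. The upper and lower bounds meet at 2, so that is the treewidth.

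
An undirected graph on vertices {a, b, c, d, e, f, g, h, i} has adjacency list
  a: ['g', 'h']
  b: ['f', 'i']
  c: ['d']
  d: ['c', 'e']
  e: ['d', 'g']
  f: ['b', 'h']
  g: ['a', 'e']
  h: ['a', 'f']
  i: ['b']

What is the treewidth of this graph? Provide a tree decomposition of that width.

Treewidth 1.
One optimal decomposition is:
Bags: B1 = {b, i}  B2 = {b, f}  B3 = {f, h}  B4 = {a, h}  B5 = {a, g}  B6 = {e, g}  B7 = {d, e}  B8 = {c, d}
Tree: B1–B2, B2–B3, B3–B4, B4–B5, B5–B6, B6–B7, B7–B8

Each bag holds 2 vertices, so the decomposition has width 1, which upper-bounds the treewidth. Any graph with an edge has treewidth ≥ 1, and G has the edge i–b. Therefore the treewidth is 1.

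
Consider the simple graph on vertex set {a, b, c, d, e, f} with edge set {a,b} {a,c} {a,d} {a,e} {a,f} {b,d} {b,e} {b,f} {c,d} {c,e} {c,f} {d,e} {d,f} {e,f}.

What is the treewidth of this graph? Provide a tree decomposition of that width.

Treewidth 4.
One optimal decomposition is:
Bags: B1 = {a, c, d, e, f}  B2 = {a, b, d, e, f}
Tree: B1–B2

The largest bag has 5 vertices, giving width 4; this decomposition certifies tw(G) ≤ 4. Conversely, {a, c, d, e, f} is a clique of size 5, and the vertices of any clique must share a bag in every tree decomposition; so some bag has ≥ 5 vertices and tw(G) ≥ 4. Combining the bounds, tw(G) = 4.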